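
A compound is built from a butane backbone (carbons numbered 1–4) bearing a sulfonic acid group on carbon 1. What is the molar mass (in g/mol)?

Atom tally by fragment:
  HO3SCH2 → C:1 H:3 S:1 O:3
  CH2 → C:1 H:2
  CH2 → C:1 H:2
  CH3 → C:1 H:3
Element totals:
  C: 4
  H: 10
  O: 3
  S: 1
Molecular formula: C4H10O3S.
  M = 4(12.011) + 10(1.008) + 3(15.999) + 32.06
    = 48.044 + 10.080 + 47.997 + 32.060 = 138.181

138.18 g/mol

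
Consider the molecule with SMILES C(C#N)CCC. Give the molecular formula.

C5H9N

Atom tally by fragment:
  NCCH2 → C:2 H:2 N:1
  CH2 → C:1 H:2
  CH2 → C:1 H:2
  CH3 → C:1 H:3
Element totals:
  C: 5
  H: 9
  N: 1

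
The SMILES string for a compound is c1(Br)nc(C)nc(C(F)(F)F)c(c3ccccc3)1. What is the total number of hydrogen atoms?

8

Atom tally by fragment:
  pyrimidine ring core → C:4 H:4 N:2
  (− 4 ring H displaced by substituents)
  + Br → Br:1
  + CH3 → C:1 H:3
  + CF3 → C:1 F:3
  + C6H5 → C:6 H:5
Element totals:
  C: 12
  H: 8
  Br: 1
  F: 3
  N: 2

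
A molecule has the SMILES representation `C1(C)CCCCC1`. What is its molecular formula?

Atom tally by fragment:
  cyclohexane ring core → C:6 H:12
  (− 1 ring H displaced by substituents)
  + CH3 → C:1 H:3
Element totals:
  C: 7
  H: 14

C7H14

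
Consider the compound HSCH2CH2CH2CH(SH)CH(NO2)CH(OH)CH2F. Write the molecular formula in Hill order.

Atom tally by fragment:
  HSCH2 → C:1 H:3 S:1
  CH2 → C:1 H:2
  CH2 → C:1 H:2
  CH(SH) → C:1 H:2 S:1
  CH(NO2) → C:1 H:1 N:1 O:2
  CH(OH) → C:1 H:2 O:1
  CH2F → C:1 H:2 F:1
Element totals:
  C: 7
  H: 14
  F: 1
  N: 1
  O: 3
  S: 2

C7H14FNO3S2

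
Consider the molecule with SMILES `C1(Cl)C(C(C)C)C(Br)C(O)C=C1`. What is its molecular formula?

C9H14BrClO

Atom tally by fragment:
  cyclohexene ring core → C:6 H:10
  (− 4 ring H displaced by substituents)
  + Cl → Cl:1
  + CH(CH3)2 → C:3 H:7
  + Br → Br:1
  + OH → O:1 H:1
Element totals:
  C: 9
  H: 14
  Br: 1
  Cl: 1
  O: 1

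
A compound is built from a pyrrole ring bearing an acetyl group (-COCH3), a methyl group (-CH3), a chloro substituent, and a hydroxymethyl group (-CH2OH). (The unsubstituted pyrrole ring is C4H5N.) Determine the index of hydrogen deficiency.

4

Atom tally by fragment:
  pyrrole ring core → C:4 H:5 N:1
  (− 4 ring H displaced by substituents)
  + COCH3 → C:2 H:3 O:1
  + CH3 → C:1 H:3
  + Cl → Cl:1
  + CH2OH → C:1 H:3 O:1
Element totals:
  C: 8
  H: 10
  Cl: 1
  N: 1
  O: 2
Molecular formula: C8H10ClNO2.
DoU = (2C + 2 + N − H − X) / 2 = (2·8 + 2 + 1 − 10 − 1) / 2 = 4.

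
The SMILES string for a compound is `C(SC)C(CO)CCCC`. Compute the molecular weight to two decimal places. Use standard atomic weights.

Atom tally by fragment:
  CH3SCH2 → C:2 H:5 S:1
  CH(CH2OH) → C:2 H:4 O:1
  CH2 → C:1 H:2
  CH2 → C:1 H:2
  CH2 → C:1 H:2
  CH3 → C:1 H:3
Element totals:
  C: 8
  H: 18
  O: 1
  S: 1
Molecular formula: C8H18OS.
  M = 8(12.011) + 18(1.008) + 15.999 + 32.06
    = 96.088 + 18.144 + 15.999 + 32.060 = 162.291

162.29 g/mol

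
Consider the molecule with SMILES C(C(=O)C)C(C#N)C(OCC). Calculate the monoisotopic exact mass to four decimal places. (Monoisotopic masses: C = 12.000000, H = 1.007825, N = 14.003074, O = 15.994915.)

Atom tally by fragment:
  CH3COCH2 → C:3 H:5 O:1
  CH(CN) → C:2 H:1 N:1
  CH2OC2H5 → C:3 H:7 O:1
Element totals:
  C: 8
  H: 13
  N: 1
  O: 2
Molecular formula: C8H13NO2.
  M = 8(12.0) + 13(1.007825) + 14.003074 + 2(15.994915)
    = 96.000000 + 13.101725 + 14.003074 + 31.989830 = 155.094629

155.0946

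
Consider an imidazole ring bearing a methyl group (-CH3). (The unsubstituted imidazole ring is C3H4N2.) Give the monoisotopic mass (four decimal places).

Atom tally by fragment:
  imidazole ring core → C:3 H:4 N:2
  (− 1 ring H displaced by substituents)
  + CH3 → C:1 H:3
Element totals:
  C: 4
  H: 6
  N: 2
Molecular formula: C4H6N2.
  M = 4(12.0) + 6(1.007825) + 2(14.003074)
    = 48.000000 + 6.046950 + 28.006148 = 82.053098

82.0531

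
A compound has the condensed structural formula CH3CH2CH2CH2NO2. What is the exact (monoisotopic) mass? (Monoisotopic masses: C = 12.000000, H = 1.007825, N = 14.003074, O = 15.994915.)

103.0633

Atom tally by fragment:
  CH3 → C:1 H:3
  CH2 → C:1 H:2
  CH2 → C:1 H:2
  CH2NO2 → C:1 H:2 N:1 O:2
Element totals:
  C: 4
  H: 9
  N: 1
  O: 2
Molecular formula: C4H9NO2.
  M = 4(12.0) + 9(1.007825) + 14.003074 + 2(15.994915)
    = 48.000000 + 9.070425 + 14.003074 + 31.989830 = 103.063329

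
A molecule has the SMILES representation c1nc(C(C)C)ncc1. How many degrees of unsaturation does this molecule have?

4

Atom tally by fragment:
  pyrimidine ring core → C:4 H:4 N:2
  (− 1 ring H displaced by substituents)
  + CH(CH3)2 → C:3 H:7
Element totals:
  C: 7
  H: 10
  N: 2
Molecular formula: C7H10N2.
DoU = (2C + 2 + N − H − X) / 2 = (2·7 + 2 + 2 − 10 − 0) / 2 = 4.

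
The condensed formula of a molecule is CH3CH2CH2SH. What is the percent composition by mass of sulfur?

Element totals:
  C: 3
  H: 8
  S: 1
Molecular formula: C3H8S.
Molar mass = 76.157 g/mol.
Mass from S: 1 × 32.06 = 32.060 g/mol.
%S = 32.060 / 76.157 × 100 = 42.10%.

42.10%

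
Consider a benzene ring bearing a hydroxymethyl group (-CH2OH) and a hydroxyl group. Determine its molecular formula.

C7H8O2

Atom tally by fragment:
  benzene ring core → C:6 H:6
  (− 2 ring H displaced by substituents)
  + CH2OH → C:1 H:3 O:1
  + OH → O:1 H:1
Element totals:
  C: 7
  H: 8
  O: 2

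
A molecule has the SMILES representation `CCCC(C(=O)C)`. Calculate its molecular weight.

Atom tally by fragment:
  CH3 → C:1 H:3
  CH2 → C:1 H:2
  CH2 → C:1 H:2
  CH2COCH3 → C:3 H:5 O:1
Element totals:
  C: 6
  H: 12
  O: 1
Molecular formula: C6H12O.
  M = 6(12.011) + 12(1.008) + 15.999
    = 72.066 + 12.096 + 15.999 = 100.161

100.16 g/mol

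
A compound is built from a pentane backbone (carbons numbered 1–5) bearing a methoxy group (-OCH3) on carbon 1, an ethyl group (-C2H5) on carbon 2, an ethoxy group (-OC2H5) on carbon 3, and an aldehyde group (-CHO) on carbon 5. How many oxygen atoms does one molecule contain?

3

Atom tally by fragment:
  CH3OCH2 → C:2 H:5 O:1
  CH(C2H5) → C:3 H:6
  CH(OC2H5) → C:3 H:6 O:1
  CH2 → C:1 H:2
  CH2CHO → C:2 H:3 O:1
Element totals:
  C: 11
  H: 22
  O: 3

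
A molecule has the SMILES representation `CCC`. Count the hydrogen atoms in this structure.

8

Atom tally by fragment:
  CH3 → C:1 H:3
  CH2 → C:1 H:2
  CH3 → C:1 H:3
Element totals:
  C: 3
  H: 8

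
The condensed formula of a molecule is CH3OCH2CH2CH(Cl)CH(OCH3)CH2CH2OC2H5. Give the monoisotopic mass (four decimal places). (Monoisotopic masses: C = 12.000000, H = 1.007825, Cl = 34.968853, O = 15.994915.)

Element totals:
  C: 10
  H: 21
  Cl: 1
  O: 3
Molecular formula: C10H21ClO3.
  M = 10(12.0) + 21(1.007825) + 34.968853 + 3(15.994915)
    = 120.000000 + 21.164325 + 34.968853 + 47.984745 = 224.117923

224.1179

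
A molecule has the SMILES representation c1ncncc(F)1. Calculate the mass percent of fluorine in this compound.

19.37%

Atom tally by fragment:
  pyrimidine ring core → C:4 H:4 N:2
  (− 1 ring H displaced by substituents)
  + F → F:1
Element totals:
  C: 4
  H: 3
  F: 1
  N: 2
Molecular formula: C4H3FN2.
Molar mass = 98.080 g/mol.
Mass from F: 1 × 18.998 = 18.998 g/mol.
%F = 18.998 / 98.080 × 100 = 19.37%.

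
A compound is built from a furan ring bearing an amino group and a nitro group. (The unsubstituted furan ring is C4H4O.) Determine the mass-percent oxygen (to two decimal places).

37.47%

Atom tally by fragment:
  furan ring core → C:4 H:4 O:1
  (− 2 ring H displaced by substituents)
  + NH2 → N:1 H:2
  + NO2 → N:1 O:2
Element totals:
  C: 4
  H: 4
  N: 2
  O: 3
Molecular formula: C4H4N2O3.
Molar mass = 128.087 g/mol.
Mass from O: 3 × 15.999 = 47.997 g/mol.
%O = 47.997 / 128.087 × 100 = 37.47%.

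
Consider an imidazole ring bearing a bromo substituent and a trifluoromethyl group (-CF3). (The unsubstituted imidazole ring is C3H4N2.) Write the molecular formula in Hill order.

Atom tally by fragment:
  imidazole ring core → C:3 H:4 N:2
  (− 2 ring H displaced by substituents)
  + Br → Br:1
  + CF3 → C:1 F:3
Element totals:
  C: 4
  H: 2
  Br: 1
  F: 3
  N: 2

C4H2BrF3N2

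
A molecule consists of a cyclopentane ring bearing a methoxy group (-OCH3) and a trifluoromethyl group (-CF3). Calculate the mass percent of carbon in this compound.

Atom tally by fragment:
  cyclopentane ring core → C:5 H:10
  (− 2 ring H displaced by substituents)
  + OCH3 → C:1 H:3 O:1
  + CF3 → C:1 F:3
Element totals:
  C: 7
  H: 11
  F: 3
  O: 1
Molecular formula: C7H11F3O.
Molar mass = 168.158 g/mol.
Mass from C: 7 × 12.011 = 84.077 g/mol.
%C = 84.077 / 168.158 × 100 = 50.00%.

50.00%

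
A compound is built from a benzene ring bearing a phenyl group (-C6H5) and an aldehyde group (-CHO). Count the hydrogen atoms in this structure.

10

Atom tally by fragment:
  benzene ring core → C:6 H:6
  (− 2 ring H displaced by substituents)
  + C6H5 → C:6 H:5
  + CHO → C:1 H:1 O:1
Element totals:
  C: 13
  H: 10
  O: 1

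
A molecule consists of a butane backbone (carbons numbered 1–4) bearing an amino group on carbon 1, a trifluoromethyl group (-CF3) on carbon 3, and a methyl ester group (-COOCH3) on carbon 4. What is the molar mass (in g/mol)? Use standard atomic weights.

199.17 g/mol

Atom tally by fragment:
  H2NCH2 → C:1 H:4 N:1
  CH2 → C:1 H:2
  CH(CF3) → C:2 H:1 F:3
  CH2COOCH3 → C:3 H:5 O:2
Element totals:
  C: 7
  H: 12
  F: 3
  N: 1
  O: 2
Molecular formula: C7H12F3NO2.
  M = 7(12.011) + 12(1.008) + 3(18.998) + 14.007 + 2(15.999)
    = 84.077 + 12.096 + 56.994 + 14.007 + 31.998 = 199.172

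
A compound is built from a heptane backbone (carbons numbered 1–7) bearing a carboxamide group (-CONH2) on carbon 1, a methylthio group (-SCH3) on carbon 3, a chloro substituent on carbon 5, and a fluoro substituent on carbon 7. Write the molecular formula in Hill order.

Atom tally by fragment:
  H2NOCCH2 → C:2 H:4 O:1 N:1
  CH2 → C:1 H:2
  CH(SCH3) → C:2 H:4 S:1
  CH2 → C:1 H:2
  CH(Cl) → C:1 H:1 Cl:1
  CH2 → C:1 H:2
  CH2F → C:1 H:2 F:1
Element totals:
  C: 9
  H: 17
  Cl: 1
  F: 1
  N: 1
  O: 1
  S: 1

C9H17ClFNOS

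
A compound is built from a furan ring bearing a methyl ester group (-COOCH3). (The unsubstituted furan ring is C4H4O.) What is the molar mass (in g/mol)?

126.11 g/mol

Atom tally by fragment:
  furan ring core → C:4 H:4 O:1
  (− 1 ring H displaced by substituents)
  + COOCH3 → C:2 H:3 O:2
Element totals:
  C: 6
  H: 6
  O: 3
Molecular formula: C6H6O3.
  M = 6(12.011) + 6(1.008) + 3(15.999)
    = 72.066 + 6.048 + 47.997 = 126.111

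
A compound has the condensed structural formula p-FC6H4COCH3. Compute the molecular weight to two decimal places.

138.14 g/mol

Atom tally by fragment:
  benzene ring core → C:6 H:6
  (− 2 ring H displaced by substituents)
  + F → F:1
  + COCH3 → C:2 H:3 O:1
Element totals:
  C: 8
  H: 7
  F: 1
  O: 1
Molecular formula: C8H7FO.
  M = 8(12.011) + 7(1.008) + 18.998 + 15.999
    = 96.088 + 7.056 + 18.998 + 15.999 = 138.141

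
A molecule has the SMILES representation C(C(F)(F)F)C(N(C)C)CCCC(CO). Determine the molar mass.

Atom tally by fragment:
  F3CCH2 → C:2 H:2 F:3
  CH(N(CH3)2) → C:3 H:7 N:1
  CH2 → C:1 H:2
  CH2 → C:1 H:2
  CH2 → C:1 H:2
  CH2CH2OH → C:2 H:5 O:1
Element totals:
  C: 10
  H: 20
  F: 3
  N: 1
  O: 1
Molecular formula: C10H20F3NO.
  M = 10(12.011) + 20(1.008) + 3(18.998) + 14.007 + 15.999
    = 120.110 + 20.160 + 56.994 + 14.007 + 15.999 = 227.270

227.27 g/mol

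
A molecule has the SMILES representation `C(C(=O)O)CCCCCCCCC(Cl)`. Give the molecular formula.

Atom tally by fragment:
  HOOCCH2 → C:2 H:3 O:2
  CH2 → C:1 H:2
  CH2 → C:1 H:2
  CH2 → C:1 H:2
  CH2 → C:1 H:2
  CH2 → C:1 H:2
  CH2 → C:1 H:2
  CH2 → C:1 H:2
  CH2 → C:1 H:2
  CH2Cl → C:1 H:2 Cl:1
Element totals:
  C: 11
  H: 21
  Cl: 1
  O: 2

C11H21ClO2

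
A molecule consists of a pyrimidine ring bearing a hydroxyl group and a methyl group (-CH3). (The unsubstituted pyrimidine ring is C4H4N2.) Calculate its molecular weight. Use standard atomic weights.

110.12 g/mol

Atom tally by fragment:
  pyrimidine ring core → C:4 H:4 N:2
  (− 2 ring H displaced by substituents)
  + OH → O:1 H:1
  + CH3 → C:1 H:3
Element totals:
  C: 5
  H: 6
  N: 2
  O: 1
Molecular formula: C5H6N2O.
  M = 5(12.011) + 6(1.008) + 2(14.007) + 15.999
    = 60.055 + 6.048 + 28.014 + 15.999 = 110.116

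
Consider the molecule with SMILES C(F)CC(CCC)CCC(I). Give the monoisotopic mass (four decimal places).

Atom tally by fragment:
  FCH2 → C:1 H:2 F:1
  CH2 → C:1 H:2
  CH(CH2CH2CH3) → C:4 H:8
  CH2 → C:1 H:2
  CH2 → C:1 H:2
  CH2I → C:1 H:2 I:1
Element totals:
  C: 9
  H: 18
  F: 1
  I: 1
Molecular formula: C9H18FI.
  M = 9(12.0) + 18(1.007825) + 18.998403 + 126.904472
    = 108.000000 + 18.140850 + 18.998403 + 126.904472 = 272.043725

272.0437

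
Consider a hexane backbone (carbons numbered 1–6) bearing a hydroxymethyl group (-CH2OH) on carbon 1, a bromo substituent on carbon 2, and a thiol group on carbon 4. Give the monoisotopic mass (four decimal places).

Atom tally by fragment:
  HOCH2CH2 → C:2 H:5 O:1
  CH(Br) → C:1 H:1 Br:1
  CH2 → C:1 H:2
  CH(SH) → C:1 H:2 S:1
  CH2 → C:1 H:2
  CH3 → C:1 H:3
Element totals:
  C: 7
  H: 15
  Br: 1
  O: 1
  S: 1
Molecular formula: C7H15BrOS.
  M = 7(12.0) + 15(1.007825) + 78.918338 + 15.994915 + 31.972071
    = 84.000000 + 15.117375 + 78.918338 + 15.994915 + 31.972071 = 226.002699

226.0027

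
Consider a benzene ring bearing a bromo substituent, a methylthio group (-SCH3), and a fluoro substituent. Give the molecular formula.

C7H6BrFS

Atom tally by fragment:
  benzene ring core → C:6 H:6
  (− 3 ring H displaced by substituents)
  + Br → Br:1
  + SCH3 → C:1 H:3 S:1
  + F → F:1
Element totals:
  C: 7
  H: 6
  Br: 1
  F: 1
  S: 1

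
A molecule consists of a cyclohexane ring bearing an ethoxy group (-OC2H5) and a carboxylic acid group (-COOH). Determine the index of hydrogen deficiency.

2

Atom tally by fragment:
  cyclohexane ring core → C:6 H:12
  (− 2 ring H displaced by substituents)
  + OC2H5 → C:2 H:5 O:1
  + COOH → C:1 H:1 O:2
Element totals:
  C: 9
  H: 16
  O: 3
Molecular formula: C9H16O3.
DoU = (2C + 2 + N − H − X) / 2 = (2·9 + 2 + 0 − 16 − 0) / 2 = 2.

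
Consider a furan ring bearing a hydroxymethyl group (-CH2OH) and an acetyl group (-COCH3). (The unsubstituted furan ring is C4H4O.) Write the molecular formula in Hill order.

C7H8O3

Atom tally by fragment:
  furan ring core → C:4 H:4 O:1
  (− 2 ring H displaced by substituents)
  + CH2OH → C:1 H:3 O:1
  + COCH3 → C:2 H:3 O:1
Element totals:
  C: 7
  H: 8
  O: 3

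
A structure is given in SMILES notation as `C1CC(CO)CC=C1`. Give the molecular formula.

C7H12O

Atom tally by fragment:
  cyclohexene ring core → C:6 H:10
  (− 1 ring H displaced by substituents)
  + CH2OH → C:1 H:3 O:1
Element totals:
  C: 7
  H: 12
  O: 1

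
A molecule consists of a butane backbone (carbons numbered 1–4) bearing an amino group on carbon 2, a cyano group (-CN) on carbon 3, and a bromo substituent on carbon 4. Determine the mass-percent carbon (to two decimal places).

33.92%

Atom tally by fragment:
  CH3 → C:1 H:3
  CH(NH2) → C:1 H:3 N:1
  CH(CN) → C:2 H:1 N:1
  CH2Br → C:1 H:2 Br:1
Element totals:
  C: 5
  H: 9
  Br: 1
  N: 2
Molecular formula: C5H9BrN2.
Molar mass = 177.045 g/mol.
Mass from C: 5 × 12.011 = 60.055 g/mol.
%C = 60.055 / 177.045 × 100 = 33.92%.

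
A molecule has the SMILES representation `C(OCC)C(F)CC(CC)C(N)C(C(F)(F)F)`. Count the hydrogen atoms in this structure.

21

Atom tally by fragment:
  C2H5OCH2 → C:3 H:7 O:1
  CH(F) → C:1 H:1 F:1
  CH2 → C:1 H:2
  CH(C2H5) → C:3 H:6
  CH(NH2) → C:1 H:3 N:1
  CH2CF3 → C:2 H:2 F:3
Element totals:
  C: 11
  H: 21
  F: 4
  N: 1
  O: 1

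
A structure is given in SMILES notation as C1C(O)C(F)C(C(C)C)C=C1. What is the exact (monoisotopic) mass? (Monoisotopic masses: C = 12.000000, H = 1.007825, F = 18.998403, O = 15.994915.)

Atom tally by fragment:
  cyclohexene ring core → C:6 H:10
  (− 3 ring H displaced by substituents)
  + OH → O:1 H:1
  + F → F:1
  + CH(CH3)2 → C:3 H:7
Element totals:
  C: 9
  H: 15
  F: 1
  O: 1
Molecular formula: C9H15FO.
  M = 9(12.0) + 15(1.007825) + 18.998403 + 15.994915
    = 108.000000 + 15.117375 + 18.998403 + 15.994915 = 158.110693

158.1107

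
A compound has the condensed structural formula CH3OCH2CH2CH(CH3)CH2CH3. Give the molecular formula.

C7H16O

Element totals:
  C: 7
  H: 16
  O: 1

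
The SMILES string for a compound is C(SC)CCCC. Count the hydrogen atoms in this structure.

14

Atom tally by fragment:
  CH3SCH2 → C:2 H:5 S:1
  CH2 → C:1 H:2
  CH2 → C:1 H:2
  CH2 → C:1 H:2
  CH3 → C:1 H:3
Element totals:
  C: 6
  H: 14
  S: 1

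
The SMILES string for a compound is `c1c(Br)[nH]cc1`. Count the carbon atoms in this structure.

4

Atom tally by fragment:
  pyrrole ring core → C:4 H:5 N:1
  (− 1 ring H displaced by substituents)
  + Br → Br:1
Element totals:
  C: 4
  H: 4
  Br: 1
  N: 1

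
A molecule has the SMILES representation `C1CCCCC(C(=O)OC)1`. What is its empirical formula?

Atom tally by fragment:
  cyclohexane ring core → C:6 H:12
  (− 1 ring H displaced by substituents)
  + COOCH3 → C:2 H:3 O:2
Element totals:
  C: 8
  H: 14
  O: 2
Molecular formula: C8H14O2.
gcd of subscripts = 2; dividing each by 2:
  C: 8/2 = 4
  H: 14/2 = 7
  O: 2/2 = 1

C4H7O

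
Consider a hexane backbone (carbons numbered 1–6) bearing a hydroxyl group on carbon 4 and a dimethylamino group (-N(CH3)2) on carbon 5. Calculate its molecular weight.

Atom tally by fragment:
  CH3 → C:1 H:3
  CH2 → C:1 H:2
  CH2 → C:1 H:2
  CH(OH) → C:1 H:2 O:1
  CH(N(CH3)2) → C:3 H:7 N:1
  CH3 → C:1 H:3
Element totals:
  C: 8
  H: 19
  N: 1
  O: 1
Molecular formula: C8H19NO.
  M = 8(12.011) + 19(1.008) + 14.007 + 15.999
    = 96.088 + 19.152 + 14.007 + 15.999 = 145.246

145.25 g/mol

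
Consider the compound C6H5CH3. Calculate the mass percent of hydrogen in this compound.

Atom tally by fragment:
  benzene ring core → C:6 H:6
  (− 1 ring H displaced by substituents)
  + CH3 → C:1 H:3
Element totals:
  C: 7
  H: 8
Molecular formula: C7H8.
Molar mass = 92.141 g/mol.
Mass from H: 8 × 1.008 = 8.064 g/mol.
%H = 8.064 / 92.141 × 100 = 8.75%.

8.75%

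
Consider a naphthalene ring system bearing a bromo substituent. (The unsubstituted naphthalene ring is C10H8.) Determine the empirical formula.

Atom tally by fragment:
  naphthalene ring system core → C:10 H:8
  (− 1 ring H displaced by substituents)
  + Br → Br:1
Element totals:
  C: 10
  H: 7
  Br: 1
Molecular formula: C10H7Br.
gcd of subscripts (1, 10, 7) = 1, so the empirical formula equals the molecular formula.

C10H7Br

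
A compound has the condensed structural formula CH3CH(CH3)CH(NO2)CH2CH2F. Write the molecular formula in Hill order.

Atom tally by fragment:
  CH3 → C:1 H:3
  CH(CH3) → C:2 H:4
  CH(NO2) → C:1 H:1 N:1 O:2
  CH2 → C:1 H:2
  CH2F → C:1 H:2 F:1
Element totals:
  C: 6
  H: 12
  F: 1
  N: 1
  O: 2

C6H12FNO2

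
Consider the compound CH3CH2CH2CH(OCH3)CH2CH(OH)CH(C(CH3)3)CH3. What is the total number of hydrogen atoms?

Atom tally by fragment:
  CH3 → C:1 H:3
  CH2 → C:1 H:2
  CH2 → C:1 H:2
  CH(OCH3) → C:2 H:4 O:1
  CH2 → C:1 H:2
  CH(OH) → C:1 H:2 O:1
  CH(C(CH3)3) → C:5 H:10
  CH3 → C:1 H:3
Element totals:
  C: 13
  H: 28
  O: 2

28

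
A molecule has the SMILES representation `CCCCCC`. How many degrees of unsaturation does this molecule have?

0

Atom tally by fragment:
  CH3 → C:1 H:3
  CH2 → C:1 H:2
  CH2 → C:1 H:2
  CH2 → C:1 H:2
  CH2 → C:1 H:2
  CH3 → C:1 H:3
Element totals:
  C: 6
  H: 14
Molecular formula: C6H14.
DoU = (2C + 2 + N − H − X) / 2 = (2·6 + 2 + 0 − 14 − 0) / 2 = 0.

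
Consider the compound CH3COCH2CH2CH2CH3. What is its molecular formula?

Atom tally by fragment:
  CH3COCH2 → C:3 H:5 O:1
  CH2 → C:1 H:2
  CH2 → C:1 H:2
  CH3 → C:1 H:3
Element totals:
  C: 6
  H: 12
  O: 1

C6H12O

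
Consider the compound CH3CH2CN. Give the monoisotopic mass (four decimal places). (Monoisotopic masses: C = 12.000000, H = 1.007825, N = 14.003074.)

55.0422

Element totals:
  C: 3
  H: 5
  N: 1
Molecular formula: C3H5N.
  M = 3(12.0) + 5(1.007825) + 14.003074
    = 36.000000 + 5.039125 + 14.003074 = 55.042199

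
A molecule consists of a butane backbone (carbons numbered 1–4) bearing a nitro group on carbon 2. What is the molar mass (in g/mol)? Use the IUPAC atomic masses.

103.12 g/mol

Atom tally by fragment:
  CH3 → C:1 H:3
  CH(NO2) → C:1 H:1 N:1 O:2
  CH2 → C:1 H:2
  CH3 → C:1 H:3
Element totals:
  C: 4
  H: 9
  N: 1
  O: 2
Molecular formula: C4H9NO2.
  M = 4(12.011) + 9(1.008) + 14.007 + 2(15.999)
    = 48.044 + 9.072 + 14.007 + 31.998 = 103.121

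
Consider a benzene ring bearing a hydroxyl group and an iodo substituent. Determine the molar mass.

220.01 g/mol

Atom tally by fragment:
  benzene ring core → C:6 H:6
  (− 2 ring H displaced by substituents)
  + OH → O:1 H:1
  + I → I:1
Element totals:
  C: 6
  H: 5
  I: 1
  O: 1
Molecular formula: C6H5IO.
  M = 6(12.011) + 5(1.008) + 126.904 + 15.999
    = 72.066 + 5.040 + 126.904 + 15.999 = 220.009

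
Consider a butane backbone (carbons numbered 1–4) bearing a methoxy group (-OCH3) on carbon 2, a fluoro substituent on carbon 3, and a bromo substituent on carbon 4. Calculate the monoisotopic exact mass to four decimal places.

183.9899

Atom tally by fragment:
  CH3 → C:1 H:3
  CH(OCH3) → C:2 H:4 O:1
  CH(F) → C:1 H:1 F:1
  CH2Br → C:1 H:2 Br:1
Element totals:
  C: 5
  H: 10
  Br: 1
  F: 1
  O: 1
Molecular formula: C5H10BrFO.
  M = 5(12.0) + 10(1.007825) + 78.918338 + 18.998403 + 15.994915
    = 60.000000 + 10.078250 + 78.918338 + 18.998403 + 15.994915 = 183.989906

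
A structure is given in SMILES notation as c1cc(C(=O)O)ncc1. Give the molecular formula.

Atom tally by fragment:
  pyridine ring core → C:5 H:5 N:1
  (− 1 ring H displaced by substituents)
  + COOH → C:1 H:1 O:2
Element totals:
  C: 6
  H: 5
  N: 1
  O: 2

C6H5NO2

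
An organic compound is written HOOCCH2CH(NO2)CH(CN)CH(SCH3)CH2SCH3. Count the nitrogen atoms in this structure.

Element totals:
  C: 9
  H: 14
  N: 2
  O: 4
  S: 2

2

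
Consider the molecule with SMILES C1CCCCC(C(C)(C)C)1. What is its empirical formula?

Atom tally by fragment:
  cyclohexane ring core → C:6 H:12
  (− 1 ring H displaced by substituents)
  + C(CH3)3 → C:4 H:9
Element totals:
  C: 10
  H: 20
Molecular formula: C10H20.
gcd of subscripts = 10; dividing each by 10:
  C: 10/10 = 1
  H: 20/10 = 2

CH2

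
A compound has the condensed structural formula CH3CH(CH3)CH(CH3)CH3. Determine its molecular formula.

C6H14

Element totals:
  C: 6
  H: 14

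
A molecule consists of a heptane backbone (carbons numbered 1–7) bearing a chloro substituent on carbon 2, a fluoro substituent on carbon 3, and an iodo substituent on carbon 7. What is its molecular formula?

Atom tally by fragment:
  CH3 → C:1 H:3
  CH(Cl) → C:1 H:1 Cl:1
  CH(F) → C:1 H:1 F:1
  CH2 → C:1 H:2
  CH2 → C:1 H:2
  CH2 → C:1 H:2
  CH2I → C:1 H:2 I:1
Element totals:
  C: 7
  H: 13
  Cl: 1
  F: 1
  I: 1

C7H13ClFI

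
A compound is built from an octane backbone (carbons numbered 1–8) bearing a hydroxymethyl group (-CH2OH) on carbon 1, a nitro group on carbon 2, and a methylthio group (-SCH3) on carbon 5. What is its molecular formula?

C10H21NO3S

Atom tally by fragment:
  HOCH2CH2 → C:2 H:5 O:1
  CH(NO2) → C:1 H:1 N:1 O:2
  CH2 → C:1 H:2
  CH2 → C:1 H:2
  CH(SCH3) → C:2 H:4 S:1
  CH2 → C:1 H:2
  CH2 → C:1 H:2
  CH3 → C:1 H:3
Element totals:
  C: 10
  H: 21
  N: 1
  O: 3
  S: 1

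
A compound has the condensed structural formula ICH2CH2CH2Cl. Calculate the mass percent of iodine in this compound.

Element totals:
  C: 3
  H: 6
  Cl: 1
  I: 1
Molecular formula: C3H6ClI.
Molar mass = 204.435 g/mol.
Mass from I: 1 × 126.904 = 126.904 g/mol.
%I = 126.904 / 204.435 × 100 = 62.08%.

62.08%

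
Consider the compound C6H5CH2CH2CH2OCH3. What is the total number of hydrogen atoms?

14

Atom tally by fragment:
  C6H5CH2 → C:7 H:7
  CH2 → C:1 H:2
  CH2OCH3 → C:2 H:5 O:1
Element totals:
  C: 10
  H: 14
  O: 1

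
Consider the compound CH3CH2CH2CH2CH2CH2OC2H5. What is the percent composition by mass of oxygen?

12.29%

Element totals:
  C: 8
  H: 18
  O: 1
Molecular formula: C8H18O.
Molar mass = 130.231 g/mol.
Mass from O: 1 × 15.999 = 15.999 g/mol.
%O = 15.999 / 130.231 × 100 = 12.29%.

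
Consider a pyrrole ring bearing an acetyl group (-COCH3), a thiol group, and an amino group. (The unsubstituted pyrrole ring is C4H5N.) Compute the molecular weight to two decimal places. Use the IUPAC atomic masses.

156.20 g/mol

Atom tally by fragment:
  pyrrole ring core → C:4 H:5 N:1
  (− 3 ring H displaced by substituents)
  + COCH3 → C:2 H:3 O:1
  + SH → S:1 H:1
  + NH2 → N:1 H:2
Element totals:
  C: 6
  H: 8
  N: 2
  O: 1
  S: 1
Molecular formula: C6H8N2OS.
  M = 6(12.011) + 8(1.008) + 2(14.007) + 15.999 + 32.06
    = 72.066 + 8.064 + 28.014 + 15.999 + 32.060 = 156.203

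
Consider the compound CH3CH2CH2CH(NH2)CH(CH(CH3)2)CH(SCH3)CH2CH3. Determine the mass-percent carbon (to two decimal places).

66.29%

Element totals:
  C: 12
  H: 27
  N: 1
  S: 1
Molecular formula: C12H27NS.
Molar mass = 217.415 g/mol.
Mass from C: 12 × 12.011 = 144.132 g/mol.
%C = 144.132 / 217.415 × 100 = 66.29%.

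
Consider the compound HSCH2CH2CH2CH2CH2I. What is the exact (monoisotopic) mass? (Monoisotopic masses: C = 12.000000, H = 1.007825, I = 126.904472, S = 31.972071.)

Element totals:
  C: 5
  H: 11
  I: 1
  S: 1
Molecular formula: C5H11IS.
  M = 5(12.0) + 11(1.007825) + 126.904472 + 31.972071
    = 60.000000 + 11.086075 + 126.904472 + 31.972071 = 229.962618

229.9626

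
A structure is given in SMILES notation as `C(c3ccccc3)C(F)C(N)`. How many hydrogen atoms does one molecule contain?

Atom tally by fragment:
  C6H5CH2 → C:7 H:7
  CH(F) → C:1 H:1 F:1
  CH2NH2 → C:1 H:4 N:1
Element totals:
  C: 9
  H: 12
  F: 1
  N: 1

12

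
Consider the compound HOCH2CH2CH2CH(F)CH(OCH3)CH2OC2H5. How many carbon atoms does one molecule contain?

9

Element totals:
  C: 9
  H: 19
  F: 1
  O: 3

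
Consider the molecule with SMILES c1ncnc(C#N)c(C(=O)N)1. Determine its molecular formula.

Atom tally by fragment:
  pyrimidine ring core → C:4 H:4 N:2
  (− 2 ring H displaced by substituents)
  + CN → C:1 N:1
  + CONH2 → C:1 H:2 O:1 N:1
Element totals:
  C: 6
  H: 4
  N: 4
  O: 1

C6H4N4O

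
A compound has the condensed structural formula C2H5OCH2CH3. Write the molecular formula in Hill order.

Atom tally by fragment:
  C2H5OCH2 → C:3 H:7 O:1
  CH3 → C:1 H:3
Element totals:
  C: 4
  H: 10
  O: 1

C4H10O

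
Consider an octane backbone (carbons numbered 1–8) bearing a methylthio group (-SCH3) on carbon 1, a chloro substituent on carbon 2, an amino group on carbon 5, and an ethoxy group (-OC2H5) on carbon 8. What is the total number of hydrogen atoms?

24

Atom tally by fragment:
  CH3SCH2 → C:2 H:5 S:1
  CH(Cl) → C:1 H:1 Cl:1
  CH2 → C:1 H:2
  CH2 → C:1 H:2
  CH(NH2) → C:1 H:3 N:1
  CH2 → C:1 H:2
  CH2 → C:1 H:2
  CH2OC2H5 → C:3 H:7 O:1
Element totals:
  C: 11
  H: 24
  Cl: 1
  N: 1
  O: 1
  S: 1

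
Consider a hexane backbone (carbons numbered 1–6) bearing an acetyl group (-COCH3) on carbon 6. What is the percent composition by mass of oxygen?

Atom tally by fragment:
  CH3 → C:1 H:3
  CH2 → C:1 H:2
  CH2 → C:1 H:2
  CH2 → C:1 H:2
  CH2 → C:1 H:2
  CH2COCH3 → C:3 H:5 O:1
Element totals:
  C: 8
  H: 16
  O: 1
Molecular formula: C8H16O.
Molar mass = 128.215 g/mol.
Mass from O: 1 × 15.999 = 15.999 g/mol.
%O = 15.999 / 128.215 × 100 = 12.48%.

12.48%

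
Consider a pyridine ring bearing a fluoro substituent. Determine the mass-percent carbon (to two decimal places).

61.85%

Atom tally by fragment:
  pyridine ring core → C:5 H:5 N:1
  (− 1 ring H displaced by substituents)
  + F → F:1
Element totals:
  C: 5
  H: 4
  F: 1
  N: 1
Molecular formula: C5H4FN.
Molar mass = 97.092 g/mol.
Mass from C: 5 × 12.011 = 60.055 g/mol.
%C = 60.055 / 97.092 × 100 = 61.85%.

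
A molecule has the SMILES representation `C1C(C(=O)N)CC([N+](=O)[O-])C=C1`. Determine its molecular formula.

Atom tally by fragment:
  cyclohexene ring core → C:6 H:10
  (− 2 ring H displaced by substituents)
  + CONH2 → C:1 H:2 O:1 N:1
  + NO2 → N:1 O:2
Element totals:
  C: 7
  H: 10
  N: 2
  O: 3

C7H10N2O3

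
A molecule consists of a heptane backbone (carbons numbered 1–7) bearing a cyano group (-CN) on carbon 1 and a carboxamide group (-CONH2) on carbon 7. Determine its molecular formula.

C9H16N2O

Atom tally by fragment:
  NCCH2 → C:2 H:2 N:1
  CH2 → C:1 H:2
  CH2 → C:1 H:2
  CH2 → C:1 H:2
  CH2 → C:1 H:2
  CH2 → C:1 H:2
  CH2CONH2 → C:2 H:4 O:1 N:1
Element totals:
  C: 9
  H: 16
  N: 2
  O: 1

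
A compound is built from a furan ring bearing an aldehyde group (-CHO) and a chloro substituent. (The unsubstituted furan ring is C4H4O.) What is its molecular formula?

C5H3ClO2

Atom tally by fragment:
  furan ring core → C:4 H:4 O:1
  (− 2 ring H displaced by substituents)
  + CHO → C:1 H:1 O:1
  + Cl → Cl:1
Element totals:
  C: 5
  H: 3
  Cl: 1
  O: 2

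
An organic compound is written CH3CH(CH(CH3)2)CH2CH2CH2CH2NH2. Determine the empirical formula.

C9H21N

Element totals:
  C: 9
  H: 21
  N: 1
Molecular formula: C9H21N.
gcd of subscripts (9, 21, 1) = 1, so the empirical formula equals the molecular formula.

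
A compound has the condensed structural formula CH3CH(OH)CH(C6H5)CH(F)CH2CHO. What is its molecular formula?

Element totals:
  C: 12
  H: 15
  F: 1
  O: 2

C12H15FO2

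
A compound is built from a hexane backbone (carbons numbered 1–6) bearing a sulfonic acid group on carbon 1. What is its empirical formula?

Atom tally by fragment:
  HO3SCH2 → C:1 H:3 S:1 O:3
  CH2 → C:1 H:2
  CH2 → C:1 H:2
  CH2 → C:1 H:2
  CH2 → C:1 H:2
  CH3 → C:1 H:3
Element totals:
  C: 6
  H: 14
  O: 3
  S: 1
Molecular formula: C6H14O3S.
gcd of subscripts (6, 14, 3, 1) = 1, so the empirical formula equals the molecular formula.

C6H14O3S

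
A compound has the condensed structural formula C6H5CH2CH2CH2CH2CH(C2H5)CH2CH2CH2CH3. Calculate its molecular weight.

Atom tally by fragment:
  C6H5CH2 → C:7 H:7
  CH2 → C:1 H:2
  CH2 → C:1 H:2
  CH2 → C:1 H:2
  CH(C2H5) → C:3 H:6
  CH2 → C:1 H:2
  CH2 → C:1 H:2
  CH2 → C:1 H:2
  CH3 → C:1 H:3
Element totals:
  C: 17
  H: 28
Molecular formula: C17H28.
  M = 17(12.011) + 28(1.008)
    = 204.187 + 28.224 = 232.411

232.41 g/mol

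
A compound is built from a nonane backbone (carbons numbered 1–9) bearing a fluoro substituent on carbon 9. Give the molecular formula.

C9H19F

Atom tally by fragment:
  CH3 → C:1 H:3
  CH2 → C:1 H:2
  CH2 → C:1 H:2
  CH2 → C:1 H:2
  CH2 → C:1 H:2
  CH2 → C:1 H:2
  CH2 → C:1 H:2
  CH2 → C:1 H:2
  CH2F → C:1 H:2 F:1
Element totals:
  C: 9
  H: 19
  F: 1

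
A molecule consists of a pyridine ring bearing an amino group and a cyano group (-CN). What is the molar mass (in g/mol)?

119.13 g/mol

Atom tally by fragment:
  pyridine ring core → C:5 H:5 N:1
  (− 2 ring H displaced by substituents)
  + NH2 → N:1 H:2
  + CN → C:1 N:1
Element totals:
  C: 6
  H: 5
  N: 3
Molecular formula: C6H5N3.
  M = 6(12.011) + 5(1.008) + 3(14.007)
    = 72.066 + 5.040 + 42.021 = 119.127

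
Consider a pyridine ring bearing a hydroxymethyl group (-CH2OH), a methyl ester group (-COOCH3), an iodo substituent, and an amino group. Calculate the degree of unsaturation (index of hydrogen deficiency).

5

Atom tally by fragment:
  pyridine ring core → C:5 H:5 N:1
  (− 4 ring H displaced by substituents)
  + CH2OH → C:1 H:3 O:1
  + COOCH3 → C:2 H:3 O:2
  + I → I:1
  + NH2 → N:1 H:2
Element totals:
  C: 8
  H: 9
  I: 1
  N: 2
  O: 3
Molecular formula: C8H9IN2O3.
DoU = (2C + 2 + N − H − X) / 2 = (2·8 + 2 + 2 − 9 − 1) / 2 = 5.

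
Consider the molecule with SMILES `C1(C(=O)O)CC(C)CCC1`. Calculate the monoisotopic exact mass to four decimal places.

Atom tally by fragment:
  cyclohexane ring core → C:6 H:12
  (− 2 ring H displaced by substituents)
  + COOH → C:1 H:1 O:2
  + CH3 → C:1 H:3
Element totals:
  C: 8
  H: 14
  O: 2
Molecular formula: C8H14O2.
  M = 8(12.0) + 14(1.007825) + 2(15.994915)
    = 96.000000 + 14.109550 + 31.989830 = 142.099380

142.0994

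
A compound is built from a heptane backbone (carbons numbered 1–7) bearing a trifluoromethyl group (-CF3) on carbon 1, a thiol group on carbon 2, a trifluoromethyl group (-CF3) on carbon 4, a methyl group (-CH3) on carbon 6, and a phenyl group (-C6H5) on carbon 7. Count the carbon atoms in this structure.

Atom tally by fragment:
  F3CCH2 → C:2 H:2 F:3
  CH(SH) → C:1 H:2 S:1
  CH2 → C:1 H:2
  CH(CF3) → C:2 H:1 F:3
  CH2 → C:1 H:2
  CH(CH3) → C:2 H:4
  CH2C6H5 → C:7 H:7
Element totals:
  C: 16
  H: 20
  F: 6
  S: 1

16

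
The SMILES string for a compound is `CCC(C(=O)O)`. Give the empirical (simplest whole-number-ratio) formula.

C2H4O

Atom tally by fragment:
  CH3 → C:1 H:3
  CH2 → C:1 H:2
  CH2COOH → C:2 H:3 O:2
Element totals:
  C: 4
  H: 8
  O: 2
Molecular formula: C4H8O2.
gcd of subscripts = 2; dividing each by 2:
  C: 4/2 = 2
  H: 8/2 = 4
  O: 2/2 = 1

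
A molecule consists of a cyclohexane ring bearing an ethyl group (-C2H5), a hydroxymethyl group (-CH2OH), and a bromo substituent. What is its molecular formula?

Atom tally by fragment:
  cyclohexane ring core → C:6 H:12
  (− 3 ring H displaced by substituents)
  + C2H5 → C:2 H:5
  + CH2OH → C:1 H:3 O:1
  + Br → Br:1
Element totals:
  C: 9
  H: 17
  Br: 1
  O: 1

C9H17BrO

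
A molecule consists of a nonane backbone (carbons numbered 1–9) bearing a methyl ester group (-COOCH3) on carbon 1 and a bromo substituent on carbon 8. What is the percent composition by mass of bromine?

Atom tally by fragment:
  CH3OOCCH2 → C:3 H:5 O:2
  CH2 → C:1 H:2
  CH2 → C:1 H:2
  CH2 → C:1 H:2
  CH2 → C:1 H:2
  CH2 → C:1 H:2
  CH2 → C:1 H:2
  CH(Br) → C:1 H:1 Br:1
  CH3 → C:1 H:3
Element totals:
  C: 11
  H: 21
  Br: 1
  O: 2
Molecular formula: C11H21BrO2.
Molar mass = 265.191 g/mol.
Mass from Br: 1 × 79.904 = 79.904 g/mol.
%Br = 79.904 / 265.191 × 100 = 30.13%.

30.13%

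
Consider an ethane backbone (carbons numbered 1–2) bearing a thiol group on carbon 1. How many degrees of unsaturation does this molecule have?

Atom tally by fragment:
  HSCH2 → C:1 H:3 S:1
  CH3 → C:1 H:3
Element totals:
  C: 2
  H: 6
  S: 1
Molecular formula: C2H6S.
DoU = (2C + 2 + N − H − X) / 2 = (2·2 + 2 + 0 − 6 − 0) / 2 = 0.

0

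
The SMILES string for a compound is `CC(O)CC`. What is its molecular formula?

C4H10O

Atom tally by fragment:
  CH3 → C:1 H:3
  CH(OH) → C:1 H:2 O:1
  CH2 → C:1 H:2
  CH3 → C:1 H:3
Element totals:
  C: 4
  H: 10
  O: 1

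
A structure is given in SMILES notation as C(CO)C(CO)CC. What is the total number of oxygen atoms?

Atom tally by fragment:
  HOCH2CH2 → C:2 H:5 O:1
  CH(CH2OH) → C:2 H:4 O:1
  CH2 → C:1 H:2
  CH3 → C:1 H:3
Element totals:
  C: 6
  H: 14
  O: 2

2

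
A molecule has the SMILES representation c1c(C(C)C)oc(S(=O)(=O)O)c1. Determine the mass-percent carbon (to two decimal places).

Atom tally by fragment:
  furan ring core → C:4 H:4 O:1
  (− 2 ring H displaced by substituents)
  + CH(CH3)2 → C:3 H:7
  + SO3H → S:1 O:3 H:1
Element totals:
  C: 7
  H: 10
  O: 4
  S: 1
Molecular formula: C7H10O4S.
Molar mass = 190.213 g/mol.
Mass from C: 7 × 12.011 = 84.077 g/mol.
%C = 84.077 / 190.213 × 100 = 44.20%.

44.20%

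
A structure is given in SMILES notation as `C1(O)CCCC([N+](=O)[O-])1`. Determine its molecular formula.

Atom tally by fragment:
  cyclopentane ring core → C:5 H:10
  (− 2 ring H displaced by substituents)
  + OH → O:1 H:1
  + NO2 → N:1 O:2
Element totals:
  C: 5
  H: 9
  N: 1
  O: 3

C5H9NO3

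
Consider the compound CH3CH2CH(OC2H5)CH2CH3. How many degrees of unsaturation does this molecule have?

Atom tally by fragment:
  CH3 → C:1 H:3
  CH2 → C:1 H:2
  CH(OC2H5) → C:3 H:6 O:1
  CH2 → C:1 H:2
  CH3 → C:1 H:3
Element totals:
  C: 7
  H: 16
  O: 1
Molecular formula: C7H16O.
DoU = (2C + 2 + N − H − X) / 2 = (2·7 + 2 + 0 − 16 − 0) / 2 = 0.

0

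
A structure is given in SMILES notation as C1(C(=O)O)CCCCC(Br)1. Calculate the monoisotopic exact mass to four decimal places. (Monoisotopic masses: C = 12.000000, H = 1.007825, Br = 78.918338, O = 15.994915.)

205.9942

Atom tally by fragment:
  cyclohexane ring core → C:6 H:12
  (− 2 ring H displaced by substituents)
  + COOH → C:1 H:1 O:2
  + Br → Br:1
Element totals:
  C: 7
  H: 11
  Br: 1
  O: 2
Molecular formula: C7H11BrO2.
  M = 7(12.0) + 11(1.007825) + 78.918338 + 2(15.994915)
    = 84.000000 + 11.086075 + 78.918338 + 31.989830 = 205.994243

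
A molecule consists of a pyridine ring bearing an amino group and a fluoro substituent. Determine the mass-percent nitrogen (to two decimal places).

Atom tally by fragment:
  pyridine ring core → C:5 H:5 N:1
  (− 2 ring H displaced by substituents)
  + NH2 → N:1 H:2
  + F → F:1
Element totals:
  C: 5
  H: 5
  F: 1
  N: 2
Molecular formula: C5H5FN2.
Molar mass = 112.107 g/mol.
Mass from N: 2 × 14.007 = 28.014 g/mol.
%N = 28.014 / 112.107 × 100 = 24.99%.

24.99%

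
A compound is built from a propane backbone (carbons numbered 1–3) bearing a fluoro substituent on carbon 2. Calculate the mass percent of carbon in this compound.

58.04%

Atom tally by fragment:
  CH3 → C:1 H:3
  CH(F) → C:1 H:1 F:1
  CH3 → C:1 H:3
Element totals:
  C: 3
  H: 7
  F: 1
Molecular formula: C3H7F.
Molar mass = 62.087 g/mol.
Mass from C: 3 × 12.011 = 36.033 g/mol.
%C = 36.033 / 62.087 × 100 = 58.04%.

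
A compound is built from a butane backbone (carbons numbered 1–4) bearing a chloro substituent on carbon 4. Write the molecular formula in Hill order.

Atom tally by fragment:
  CH3 → C:1 H:3
  CH2 → C:1 H:2
  CH2 → C:1 H:2
  CH2Cl → C:1 H:2 Cl:1
Element totals:
  C: 4
  H: 9
  Cl: 1

C4H9Cl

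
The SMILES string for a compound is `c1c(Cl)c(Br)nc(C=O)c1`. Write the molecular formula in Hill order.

C6H3BrClNO

Atom tally by fragment:
  pyridine ring core → C:5 H:5 N:1
  (− 3 ring H displaced by substituents)
  + Cl → Cl:1
  + Br → Br:1
  + CHO → C:1 H:1 O:1
Element totals:
  C: 6
  H: 3
  Br: 1
  Cl: 1
  N: 1
  O: 1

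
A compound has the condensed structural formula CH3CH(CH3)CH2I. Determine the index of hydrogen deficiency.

0

Atom tally by fragment:
  CH3 → C:1 H:3
  CH(CH3) → C:2 H:4
  CH2I → C:1 H:2 I:1
Element totals:
  C: 4
  H: 9
  I: 1
Molecular formula: C4H9I.
DoU = (2C + 2 + N − H − X) / 2 = (2·4 + 2 + 0 − 9 − 1) / 2 = 0.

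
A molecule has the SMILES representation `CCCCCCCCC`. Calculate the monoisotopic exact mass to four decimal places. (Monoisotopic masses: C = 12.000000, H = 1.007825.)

Atom tally by fragment:
  CH3 → C:1 H:3
  CH2 → C:1 H:2
  CH2 → C:1 H:2
  CH2 → C:1 H:2
  CH2 → C:1 H:2
  CH2 → C:1 H:2
  CH2 → C:1 H:2
  CH2 → C:1 H:2
  CH3 → C:1 H:3
Element totals:
  C: 9
  H: 20
Molecular formula: C9H20.
  M = 9(12.0) + 20(1.007825)
    = 108.000000 + 20.156500 = 128.156500

128.1565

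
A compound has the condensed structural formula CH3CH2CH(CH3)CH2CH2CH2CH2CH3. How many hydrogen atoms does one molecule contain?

20

Atom tally by fragment:
  CH3 → C:1 H:3
  CH2 → C:1 H:2
  CH(CH3) → C:2 H:4
  CH2 → C:1 H:2
  CH2 → C:1 H:2
  CH2 → C:1 H:2
  CH2 → C:1 H:2
  CH3 → C:1 H:3
Element totals:
  C: 9
  H: 20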